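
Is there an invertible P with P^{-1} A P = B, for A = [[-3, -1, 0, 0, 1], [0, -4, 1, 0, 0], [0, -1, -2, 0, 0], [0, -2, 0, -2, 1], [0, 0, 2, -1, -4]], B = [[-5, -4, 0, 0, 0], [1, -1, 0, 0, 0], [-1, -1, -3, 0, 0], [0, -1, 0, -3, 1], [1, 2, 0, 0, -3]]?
Yes.

Two matrices over a field are similar if and only if they have the same invariant factors.

Both A and B have characteristic polynomial (x + 3)^5 and minimal polynomial (x + 3)^3. Computing further, both have invariant factors (x + 3)^2, (x + 3)^3. Hence A and B are similar.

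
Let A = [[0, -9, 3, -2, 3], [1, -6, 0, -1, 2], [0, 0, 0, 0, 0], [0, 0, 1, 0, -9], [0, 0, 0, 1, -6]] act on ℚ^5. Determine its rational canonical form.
The invariant factors of A (the non-unit diagonal entries of the Smith normal form of xI - A over ℚ[x]) are (x + 3)^2, x(x + 3)^2, each dividing the next. The characteristic polynomial is their product, x(x + 3)^4.

The rational canonical form is the block-diagonal matrix of companion matrices C(f_i):
R = [[0, -9, 0, 0, 0], [1, -6, 0, 0, 0], [0, 0, 0, 0, 0], [0, 0, 1, 0, -9], [0, 0, 0, 1, -6]].

R = [[0, -9, 0, 0, 0], [1, -6, 0, 0, 0], [0, 0, 0, 0, 0], [0, 0, 1, 0, -9], [0, 0, 0, 1, -6]]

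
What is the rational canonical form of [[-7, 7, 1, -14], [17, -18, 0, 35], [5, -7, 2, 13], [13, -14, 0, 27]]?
The invariant factors of A (the non-unit diagonal entries of the Smith normal form of xI - A over ℚ[x]) are (x - 4)(x^3 + 3x - 1), each dividing the next. The characteristic polynomial is their product, (x - 4)(x^3 + 3x - 1).

The rational canonical form is the block-diagonal matrix of companion matrices C(f_i):
R = [[0, 0, 0, -4], [1, 0, 0, 13], [0, 1, 0, -3], [0, 0, 1, 4]].

Note the characteristic polynomial does not split into linear factors over ℚ, so A has no Jordan form over ℚ; the rational canonical form exists over any field.

R = [[0, 0, 0, -4], [1, 0, 0, 13], [0, 1, 0, -3], [0, 0, 1, 4]]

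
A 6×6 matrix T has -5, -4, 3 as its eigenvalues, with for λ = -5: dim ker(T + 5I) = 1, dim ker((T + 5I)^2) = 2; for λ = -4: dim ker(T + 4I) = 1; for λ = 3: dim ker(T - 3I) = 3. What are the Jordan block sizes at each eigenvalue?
Jordan blocks: (-5, 2), (-4, 1), (3, 1), (3, 1), (3, 1)

λ = -5: successive nullity increments [1, 1] count blocks of size ≥ k; block sizes are [2].
λ = -4: successive nullity increments [1] count blocks of size ≥ k; block sizes are [1].
λ = 3: successive nullity increments [3] count blocks of size ≥ k; block sizes are [1, 1, 1].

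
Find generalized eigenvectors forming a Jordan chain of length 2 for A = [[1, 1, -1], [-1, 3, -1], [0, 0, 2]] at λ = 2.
We seek v_1 ∈ ker((A - 2I)^2) \ ker(A - 2I), then set v_{i+1} = (A - 2I) v_i.

One such chain is v_1 = [[0, -1, -2]]^T, v_2 = [[1, 1, 0]]^T. Check: (A - 2I) v_2 = [[0, 0, 0]]^T = 0.

v_1 = [[0, -1, -2]]^T, v_2 = [[1, 1, 0]]^T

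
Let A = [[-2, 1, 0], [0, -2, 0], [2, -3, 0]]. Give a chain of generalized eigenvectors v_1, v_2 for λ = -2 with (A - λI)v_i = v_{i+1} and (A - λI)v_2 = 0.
v_1 = [[-1, 1, 2]]^T, v_2 = [[1, 0, -1]]^T

We seek v_1 ∈ ker((A + 2I)^2) \ ker(A + 2I), then set v_{i+1} = (A + 2I) v_i.

One such chain is v_1 = [[-1, 1, 2]]^T, v_2 = [[1, 0, -1]]^T. Check: (A + 2I) v_2 = [[0, 0, 0]]^T = 0.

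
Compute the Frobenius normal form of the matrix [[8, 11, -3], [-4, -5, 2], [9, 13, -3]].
The invariant factors of A (the non-unit diagonal entries of the Smith normal form of xI - A over ℚ[x]) are x^3 - 4x + 1, each dividing the next. The characteristic polynomial is their product, x^3 - 4x + 1.

The rational canonical form is the block-diagonal matrix of companion matrices C(f_i):
R = [[0, 0, -1], [1, 0, 4], [0, 1, 0]].

Note the characteristic polynomial does not split into linear factors over ℚ, so A has no Jordan form over ℚ; the rational canonical form exists over any field.

R = [[0, 0, -1], [1, 0, 4], [0, 1, 0]]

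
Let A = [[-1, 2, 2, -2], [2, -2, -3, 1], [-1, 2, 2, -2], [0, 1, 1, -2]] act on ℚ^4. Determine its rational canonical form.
R = [[-1, 0, 0, 0], [0, 0, 0, 0], [0, 1, 0, -1], [0, 0, 1, -2]]

The invariant factors of A (the non-unit diagonal entries of the Smith normal form of xI - A over ℚ[x]) are x + 1, x(x + 1)^2, each dividing the next. The characteristic polynomial is their product, x(x + 1)^3.

The rational canonical form is the block-diagonal matrix of companion matrices C(f_i):
R = [[-1, 0, 0, 0], [0, 0, 0, 0], [0, 1, 0, -1], [0, 0, 1, -2]].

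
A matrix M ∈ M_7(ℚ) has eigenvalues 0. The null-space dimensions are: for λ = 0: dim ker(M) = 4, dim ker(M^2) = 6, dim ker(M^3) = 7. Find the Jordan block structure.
λ = 0: successive nullity increments [4, 2, 1] count blocks of size ≥ k; block sizes are [3, 2, 1, 1].

Jordan blocks: (0, 3), (0, 2), (0, 1), (0, 1)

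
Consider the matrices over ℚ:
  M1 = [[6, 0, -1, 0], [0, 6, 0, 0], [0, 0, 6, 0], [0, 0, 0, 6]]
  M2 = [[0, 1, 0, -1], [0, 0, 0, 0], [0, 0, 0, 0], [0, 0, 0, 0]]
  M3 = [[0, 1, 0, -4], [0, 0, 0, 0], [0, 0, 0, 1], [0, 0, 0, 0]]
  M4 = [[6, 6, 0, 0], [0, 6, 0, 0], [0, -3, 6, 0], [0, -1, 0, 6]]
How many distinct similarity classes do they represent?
Characteristic polynomials: χ_{M1} = (x - 6)^4, χ_{M2} = x^4, χ_{M3} = x^4, χ_{M4} = (x - 6)^4.

{M1, M4}: invariant factors x - 6, x - 6, (x - 6)^2.

{M2}: invariant factors x, x, x^2.

{M3}: invariant factors x^2, x^2.

Matrices are similar if and only if their invariant-factor lists agree; the partition into similarity classes is {M1, M4}, {M2}, {M3}.

3 classes: {M1, M4}, {M2}, {M3}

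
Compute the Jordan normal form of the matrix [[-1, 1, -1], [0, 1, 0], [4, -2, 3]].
J = [[1, 1, 0], [0, 1, 0], [0, 0, 1]]

The characteristic polynomial is det(xI - A) = (x - 1)^3, so the eigenvalues are 1 (algebraic multiplicity 3).

For λ = 1: rank(A - I) = 1, rank((A - I)^2) = 0. The eigenspace has dimension 3 - 1 = 2, so there are 2 Jordan blocks; the rank sequence gives block sizes [2, 1].

Assembling the blocks gives the Jordan form J above.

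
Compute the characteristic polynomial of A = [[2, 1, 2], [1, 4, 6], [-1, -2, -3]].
χ_A(x) = (x - 1)^3

xI - A = [[x - 2, -1, -2], [-1, x - 4, -6], [1, 2, x + 3]].

Expanding det(xI - A) along the first row:
det(xI - A) = + (x - 2)·det([[x - 4, -6], [2, x + 3]]) - (-1)·det([[-1, -6], [1, x + 3]]) + (-2)·det([[-1, x - 4], [1, 2]]).

Evaluating gives χ_A(x) = x^3 - 3x^2 + 3x - 1 = (x - 1)^3.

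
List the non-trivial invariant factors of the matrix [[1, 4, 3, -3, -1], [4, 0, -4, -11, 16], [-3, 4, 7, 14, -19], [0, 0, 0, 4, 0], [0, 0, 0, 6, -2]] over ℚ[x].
x(x - 4)^3(x + 2)

The Jordan structure of A has elementary divisors (x + 2), x, (x - 4)^3. Arranging the block sizes at each eigenvalue in decreasing order and taking row products gives the invariant factors.

Invariant factors (smallest first, each dividing the next): x(x - 4)^3(x + 2).

Check: the last factor x(x - 4)^3(x + 2) is the minimal polynomial, and the product x(x - 4)^3(x + 2) is the characteristic polynomial.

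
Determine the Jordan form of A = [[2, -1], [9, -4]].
The characteristic polynomial is det(xI - A) = (x + 1)^2, so the eigenvalues are -1 (algebraic multiplicity 2).

For λ = -1: rank(A + I) = 1, rank((A + I)^2) = 0. The eigenspace has dimension 2 - 1 = 1, so there is 1 Jordan block; the rank sequence gives block sizes [2].

Assembling the blocks gives the Jordan form J above.

J = [[-1, 1], [0, -1]]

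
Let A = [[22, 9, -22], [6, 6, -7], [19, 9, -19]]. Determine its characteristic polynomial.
χ_A(x) = (x - 3)^3

xI - A = [[x - 22, -9, 22], [-6, x - 6, 7], [-19, -9, x + 19]].

Expanding det(xI - A) along the first row:
det(xI - A) = + (x - 22)·det([[x - 6, 7], [-9, x + 19]]) - (-9)·det([[-6, 7], [-19, x + 19]]) + (22)·det([[-6, x - 6], [-19, -9]]).

Evaluating gives χ_A(x) = x^3 - 9x^2 + 27x - 27 = (x - 3)^3.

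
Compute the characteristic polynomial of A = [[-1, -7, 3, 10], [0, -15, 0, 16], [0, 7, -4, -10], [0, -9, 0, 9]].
xI - A = [[x + 1, 7, -3, -10], [0, x + 15, 0, -16], [0, -7, x + 4, 10], [0, 9, 0, x - 9]].

Expanding det(xI - A) along the first row:
det(xI - A) = + (x + 1)·det([[x + 15, 0, -16], [-7, x + 4, 10], [9, 0, x - 9]]) - (7)·det([[0, 0, -16], [0, x + 4, 10], [0, 0, x - 9]]) + (-3)·det([[0, x + 15, -16], [0, -7, 10], [0, 9, x - 9]]) - (-10)·det([[0, x + 15, 0], [0, -7, x + 4], [0, 9, 0]]).

Evaluating gives χ_A(x) = x^4 + 11x^3 + 43x^2 + 69x + 36 = (x + 1)(x + 3)^2(x + 4).

χ_A(x) = (x + 1)(x + 3)^2(x + 4)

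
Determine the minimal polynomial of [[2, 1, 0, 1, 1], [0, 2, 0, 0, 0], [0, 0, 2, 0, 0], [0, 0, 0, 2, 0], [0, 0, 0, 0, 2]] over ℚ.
The characteristic polynomial factors as (x - 2)^5. The minimal polynomial is ∏(x - λ)^{k_λ} where k_λ is the size of the largest Jordan block at λ.

For λ = 2: rank(A - 2I) = 1, and the largest Jordan block has size 2 (the smallest k with rank((A - 2I)^k) = rank((A - 2I)^(k+1))).

So m_A(x) = (x - 2)^2.

m_A(x) = (x - 2)^2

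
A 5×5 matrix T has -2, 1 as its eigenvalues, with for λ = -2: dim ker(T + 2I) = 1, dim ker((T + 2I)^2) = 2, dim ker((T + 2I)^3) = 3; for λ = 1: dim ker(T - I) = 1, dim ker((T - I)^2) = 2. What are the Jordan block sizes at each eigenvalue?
λ = -2: successive nullity increments [1, 1, 1] count blocks of size ≥ k; block sizes are [3].
λ = 1: successive nullity increments [1, 1] count blocks of size ≥ k; block sizes are [2].

Jordan blocks: (-2, 3), (1, 2)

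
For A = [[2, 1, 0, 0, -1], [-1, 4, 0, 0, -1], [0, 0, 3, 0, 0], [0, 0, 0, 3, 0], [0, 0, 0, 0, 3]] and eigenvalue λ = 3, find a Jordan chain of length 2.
v_1 = [[0, 1, 0, 0, 0]]^T, v_2 = [[1, 1, 0, 0, 0]]^T

We seek v_1 ∈ ker((A - 3I)^2) \ ker(A - 3I), then set v_{i+1} = (A - 3I) v_i.

One such chain is v_1 = [[0, 1, 0, 0, 0]]^T, v_2 = [[1, 1, 0, 0, 0]]^T. Check: (A - 3I) v_2 = [[0, 0, 0, 0, 0]]^T = 0.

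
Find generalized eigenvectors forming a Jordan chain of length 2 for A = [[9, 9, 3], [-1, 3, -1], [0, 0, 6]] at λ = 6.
We seek v_1 ∈ ker((A - 6I)^2) \ ker(A - 6I), then set v_{i+1} = (A - 6I) v_i.

One such chain is v_1 = [[-2, 1, 0]]^T, v_2 = [[3, -1, 0]]^T. Check: (A - 6I) v_2 = [[0, 0, 0]]^T = 0.

v_1 = [[-2, 1, 0]]^T, v_2 = [[3, -1, 0]]^T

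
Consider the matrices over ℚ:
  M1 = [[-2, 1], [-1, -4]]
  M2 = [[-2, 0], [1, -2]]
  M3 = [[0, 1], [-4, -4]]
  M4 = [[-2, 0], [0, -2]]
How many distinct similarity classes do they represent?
3 classes: {M1}, {M2, M3}, {M4}

Characteristic polynomials: χ_{M1} = (x + 3)^2, χ_{M2} = (x + 2)^2, χ_{M3} = (x + 2)^2, χ_{M4} = (x + 2)^2.

{M1}: invariant factors (x + 3)^2.

{M2, M3}: invariant factors (x + 2)^2.

{M4}: invariant factors x + 2, x + 2.

Matrices are similar if and only if their invariant-factor lists agree; the partition into similarity classes is {M1}, {M2, M3}, {M4}.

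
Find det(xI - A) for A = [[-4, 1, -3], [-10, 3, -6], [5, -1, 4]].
χ_A(x) = (x - 1)^3

xI - A = [[x + 4, -1, 3], [10, x - 3, 6], [-5, 1, x - 4]].

Expanding det(xI - A) along the first row:
det(xI - A) = + (x + 4)·det([[x - 3, 6], [1, x - 4]]) - (-1)·det([[10, 6], [-5, x - 4]]) + (3)·det([[10, x - 3], [-5, 1]]).

Evaluating gives χ_A(x) = x^3 - 3x^2 + 3x - 1 = (x - 1)^3.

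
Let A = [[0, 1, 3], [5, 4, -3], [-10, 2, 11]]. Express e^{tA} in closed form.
A has Jordan form J = [[5, 1, 0], [0, 5, 0], [0, 0, 5]] with A = PJP^{-1}, so e^{tA} = P e^{tJ} P^{-1}.

For a Jordan block J_k(λ), e^{tJ_k(λ)} = e^{λt} · (I + tN + t^2 N^2/2! + ... + t^{k-1} N^{k-1}/(k-1)!) where N is the nilpotent superdiagonal part.

Assembling the blocks and conjugating back gives the entries of e^{tA} as shown above.

e^{tA} = [[(1 - 5*t)*e^{5*t}, t*e^{5*t}, 3*t*e^{5*t}], [5*t*e^{5*t}, (1 - t)*e^{5*t}, -3*t*e^{5*t}], [-10*t*e^{5*t}, 2*t*e^{5*t}, (6*t + 1)*e^{5*t}]]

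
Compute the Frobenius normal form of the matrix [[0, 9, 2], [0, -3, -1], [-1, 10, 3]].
The invariant factors of A (the non-unit diagonal entries of the Smith normal form of xI - A over ℚ[x]) are x^3 + 3x - 3, each dividing the next. The characteristic polynomial is their product, x^3 + 3x - 3.

The rational canonical form is the block-diagonal matrix of companion matrices C(f_i):
R = [[0, 0, 3], [1, 0, -3], [0, 1, 0]].

Note the characteristic polynomial does not split into linear factors over ℚ, so A has no Jordan form over ℚ; the rational canonical form exists over any field.

R = [[0, 0, 3], [1, 0, -3], [0, 1, 0]]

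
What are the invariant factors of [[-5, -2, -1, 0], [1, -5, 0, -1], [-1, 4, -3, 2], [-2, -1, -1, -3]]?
The Jordan structure of A has elementary divisors (x + 4)^2, (x + 4)^2. Arranging the block sizes at each eigenvalue in decreasing order and taking row products gives the invariant factors.

Invariant factors (smallest first, each dividing the next): (x + 4)^2, (x + 4)^2.

Check: the last factor (x + 4)^2 is the minimal polynomial, and the product (x + 4)^4 is the characteristic polynomial.

(x + 4)^2, (x + 4)^2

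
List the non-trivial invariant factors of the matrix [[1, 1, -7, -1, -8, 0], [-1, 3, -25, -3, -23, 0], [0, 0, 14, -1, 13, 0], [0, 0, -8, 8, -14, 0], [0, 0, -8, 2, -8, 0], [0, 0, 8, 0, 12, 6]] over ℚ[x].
The Jordan structure of A has elementary divisors (x - 2)^3, (x - 6)^2, (x - 6). Arranging the block sizes at each eigenvalue in decreasing order and taking row products gives the invariant factors.

Invariant factors (smallest first, each dividing the next): x - 6, (x - 6)^2(x - 2)^3.

Check: the last factor (x - 6)^2(x - 2)^3 is the minimal polynomial, and the product (x - 6)^3(x - 2)^3 is the characteristic polynomial.

x - 6, (x - 6)^2(x - 2)^3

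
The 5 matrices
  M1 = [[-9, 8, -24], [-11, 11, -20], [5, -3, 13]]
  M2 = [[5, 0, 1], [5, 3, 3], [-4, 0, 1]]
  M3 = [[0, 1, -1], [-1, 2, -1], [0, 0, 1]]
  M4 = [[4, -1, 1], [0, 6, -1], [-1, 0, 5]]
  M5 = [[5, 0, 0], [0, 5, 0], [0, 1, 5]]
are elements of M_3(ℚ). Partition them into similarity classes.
Characteristic polynomials: χ_{M1} = (x - 5)^3, χ_{M2} = (x - 3)^3, χ_{M3} = (x - 1)^3, χ_{M4} = (x - 5)^3, χ_{M5} = (x - 5)^3.

{M1, M4}: invariant factors (x - 5)^3.

{M2}: invariant factors (x - 3)^3.

{M3}: invariant factors x - 1, (x - 1)^2.

{M5}: invariant factors x - 5, (x - 5)^2.

Matrices are similar if and only if their invariant-factor lists agree; the partition into similarity classes is {M1, M4}, {M2}, {M3}, {M5}.

4 classes: {M1, M4}, {M2}, {M3}, {M5}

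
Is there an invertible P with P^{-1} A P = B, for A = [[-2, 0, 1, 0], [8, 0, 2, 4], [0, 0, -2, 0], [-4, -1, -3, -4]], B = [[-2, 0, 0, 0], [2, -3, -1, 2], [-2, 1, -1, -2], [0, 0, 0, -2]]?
No.

Both have characteristic polynomial (x + 2)^4 and minimal polynomial (x + 2)^2. But rank(A + 2I) = 2 for A while rank(B + 2I) = 1 for B, so the number of Jordan blocks at λ = -2 differs. A and B are not similar.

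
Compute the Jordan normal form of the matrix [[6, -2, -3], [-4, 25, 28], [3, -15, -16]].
J = [[5, 1, 0], [0, 5, 1], [0, 0, 5]]

The characteristic polynomial is det(xI - A) = (x - 5)^3, so the eigenvalues are 5 (algebraic multiplicity 3).

For λ = 5: rank(A - 5I) = 2, rank((A - 5I)^2) = 1, rank((A - 5I)^3) = 0. The eigenspace has dimension 3 - 2 = 1, so there is 1 Jordan block; the rank sequence gives block sizes [3].

Assembling the blocks gives the Jordan form J above.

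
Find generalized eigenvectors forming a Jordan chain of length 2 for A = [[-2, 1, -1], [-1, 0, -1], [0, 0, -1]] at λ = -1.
v_1 = [[-1, 0, 0]]^T, v_2 = [[1, 1, 0]]^T

We seek v_1 ∈ ker((A + I)^2) \ ker(A + I), then set v_{i+1} = (A + I) v_i.

One such chain is v_1 = [[-1, 0, 0]]^T, v_2 = [[1, 1, 0]]^T. Check: (A + I) v_2 = [[0, 0, 0]]^T = 0.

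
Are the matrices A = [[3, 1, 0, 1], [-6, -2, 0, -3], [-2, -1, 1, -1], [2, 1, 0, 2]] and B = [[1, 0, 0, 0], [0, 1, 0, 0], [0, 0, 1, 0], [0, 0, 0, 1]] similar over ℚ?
Both have characteristic polynomial (x - 1)^4, but the minimal polynomial of A is (x - 1)^2 while the minimal polynomial of B is x - 1. The minimal polynomial is a similarity invariant, so A and B are not similar.

No.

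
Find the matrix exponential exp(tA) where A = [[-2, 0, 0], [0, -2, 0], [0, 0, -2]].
A has Jordan form J = [[-2, 0, 0], [0, -2, 0], [0, 0, -2]] with A = PJP^{-1}, so e^{tA} = P e^{tJ} P^{-1}.

For a Jordan block J_k(λ), e^{tJ_k(λ)} = e^{λt} · (I + tN + t^2 N^2/2! + ... + t^{k-1} N^{k-1}/(k-1)!) where N is the nilpotent superdiagonal part.

Assembling the blocks and conjugating back gives the entries of e^{tA} as shown above.

e^{tA} = [[e^{-2*t}, 0, 0], [0, e^{-2*t}, 0], [0, 0, e^{-2*t}]]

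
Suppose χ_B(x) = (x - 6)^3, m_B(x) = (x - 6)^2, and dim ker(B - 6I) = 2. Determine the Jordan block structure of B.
Jordan blocks: (6, 2), (6, 1)

λ = 6: algebraic multiplicity 3 (exponent in χ_B), largest block size 2 (exponent in m_B), 2 blocks (geometric multiplicity). These force block sizes [2, 1].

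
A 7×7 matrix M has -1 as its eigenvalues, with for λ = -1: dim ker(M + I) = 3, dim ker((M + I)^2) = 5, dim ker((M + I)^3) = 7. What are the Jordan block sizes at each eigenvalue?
λ = -1: successive nullity increments [3, 2, 2] count blocks of size ≥ k; block sizes are [3, 3, 1].

Jordan blocks: (-1, 3), (-1, 3), (-1, 1)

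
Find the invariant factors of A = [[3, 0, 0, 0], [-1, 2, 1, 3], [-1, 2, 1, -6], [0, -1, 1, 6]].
(x - 3)^2, (x - 3)^2

The Jordan structure of A has elementary divisors (x - 3)^2, (x - 3)^2. Arranging the block sizes at each eigenvalue in decreasing order and taking row products gives the invariant factors.

Invariant factors (smallest first, each dividing the next): (x - 3)^2, (x - 3)^2.

Check: the last factor (x - 3)^2 is the minimal polynomial, and the product (x - 3)^4 is the characteristic polynomial.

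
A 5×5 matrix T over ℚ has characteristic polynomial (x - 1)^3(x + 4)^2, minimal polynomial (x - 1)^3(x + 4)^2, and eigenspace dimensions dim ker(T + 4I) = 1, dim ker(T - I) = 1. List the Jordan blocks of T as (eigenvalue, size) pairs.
Jordan blocks: (-4, 2), (1, 3)

λ = -4: algebraic multiplicity 2 (exponent in χ_T), largest block size 2 (exponent in m_T), 1 block (geometric multiplicity). This forces block sizes [2].
λ = 1: algebraic multiplicity 3 (exponent in χ_T), largest block size 3 (exponent in m_T), 1 block (geometric multiplicity). This forces block sizes [3].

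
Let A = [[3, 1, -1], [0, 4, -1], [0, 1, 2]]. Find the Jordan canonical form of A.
J = [[3, 1, 0], [0, 3, 0], [0, 0, 3]]

The characteristic polynomial is det(xI - A) = (x - 3)^3, so the eigenvalues are 3 (algebraic multiplicity 3).

For λ = 3: rank(A - 3I) = 1, rank((A - 3I)^2) = 0. The eigenspace has dimension 3 - 1 = 2, so there are 2 Jordan blocks; the rank sequence gives block sizes [2, 1].

Assembling the blocks gives the Jordan form J above.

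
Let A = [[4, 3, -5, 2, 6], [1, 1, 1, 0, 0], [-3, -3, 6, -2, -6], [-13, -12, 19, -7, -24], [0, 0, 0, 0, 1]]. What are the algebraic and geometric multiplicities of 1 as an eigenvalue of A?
algebraic multiplicity 5, geometric multiplicity 3

The characteristic polynomial is (x - 1)^5, so the factor x - 1 appears with exponent 5: the algebraic multiplicity is 5.

rank(A - I) = 2, so the eigenspace has dimension 5 - 2 = 3: the geometric multiplicity is 3.

Since 3 < 5, A is not diagonalizable.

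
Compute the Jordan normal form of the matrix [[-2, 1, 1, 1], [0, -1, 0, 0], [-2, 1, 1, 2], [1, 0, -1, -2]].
The characteristic polynomial is det(xI - A) = (x + 1)^4, so the eigenvalues are -1 (algebraic multiplicity 4).

For λ = -1: rank(A + I) = 2, rank((A + I)^2) = 0. The eigenspace has dimension 4 - 2 = 2, so there are 2 Jordan blocks; the rank sequence gives block sizes [2, 2].

Assembling the blocks gives the Jordan form J above.

J = [[-1, 1, 0, 0], [0, -1, 0, 0], [0, 0, -1, 1], [0, 0, 0, -1]]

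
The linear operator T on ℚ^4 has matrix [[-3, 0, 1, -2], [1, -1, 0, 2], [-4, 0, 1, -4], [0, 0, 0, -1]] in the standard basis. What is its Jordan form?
J = [[-1, 1, 0, 0], [0, -1, 1, 0], [0, 0, -1, 0], [0, 0, 0, -1]]

The characteristic polynomial is det(xI - A) = (x + 1)^4, so the eigenvalues are -1 (algebraic multiplicity 4).

For λ = -1: rank(A + I) = 2, rank((A + I)^2) = 1, rank((A + I)^3) = 0. The eigenspace has dimension 4 - 2 = 2, so there are 2 Jordan blocks; the rank sequence gives block sizes [3, 1].

Assembling the blocks gives the Jordan form J above.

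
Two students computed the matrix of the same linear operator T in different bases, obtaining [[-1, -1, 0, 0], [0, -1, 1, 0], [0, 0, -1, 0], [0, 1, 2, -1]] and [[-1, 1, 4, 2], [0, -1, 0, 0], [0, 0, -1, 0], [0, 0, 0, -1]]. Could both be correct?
No.

Both have characteristic polynomial (x + 1)^4, but the minimal polynomial of A is (x + 1)^3 while the minimal polynomial of B is (x + 1)^2. The minimal polynomial is a similarity invariant, so A and B are not similar.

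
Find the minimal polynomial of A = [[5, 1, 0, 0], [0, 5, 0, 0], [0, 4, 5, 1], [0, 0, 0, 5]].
The characteristic polynomial factors as (x - 5)^4. The minimal polynomial is ∏(x - λ)^{k_λ} where k_λ is the size of the largest Jordan block at λ.

For λ = 5: rank(A - 5I) = 2, and the largest Jordan block has size 2 (the smallest k with rank((A - 5I)^k) = rank((A - 5I)^(k+1))).

So m_A(x) = (x - 5)^2.

m_A(x) = (x - 5)^2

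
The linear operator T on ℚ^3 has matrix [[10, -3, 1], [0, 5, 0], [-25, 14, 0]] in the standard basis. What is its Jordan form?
J = [[5, 1, 0], [0, 5, 1], [0, 0, 5]]

The characteristic polynomial is det(xI - A) = (x - 5)^3, so the eigenvalues are 5 (algebraic multiplicity 3).

For λ = 5: rank(A - 5I) = 2, rank((A - 5I)^2) = 1, rank((A - 5I)^3) = 0. The eigenspace has dimension 3 - 2 = 1, so there is 1 Jordan block; the rank sequence gives block sizes [3].

Assembling the blocks gives the Jordan form J above.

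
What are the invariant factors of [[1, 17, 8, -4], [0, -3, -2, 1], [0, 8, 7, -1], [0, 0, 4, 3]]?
(x - 5)(x - 1)^3

The Jordan structure of A has elementary divisors (x - 1)^3, (x - 5). Arranging the block sizes at each eigenvalue in decreasing order and taking row products gives the invariant factors.

Invariant factors (smallest first, each dividing the next): (x - 5)(x - 1)^3.

Check: the last factor (x - 5)(x - 1)^3 is the minimal polynomial, and the product (x - 5)(x - 1)^3 is the characteristic polynomial.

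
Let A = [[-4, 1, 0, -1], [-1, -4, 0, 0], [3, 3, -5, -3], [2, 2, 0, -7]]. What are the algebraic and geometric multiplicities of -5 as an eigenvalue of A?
The characteristic polynomial is (x + 5)^4, so the factor x + 5 appears with exponent 4: the algebraic multiplicity is 4.

rank(A + 5I) = 2, so the eigenspace has dimension 4 - 2 = 2: the geometric multiplicity is 2.

Since 2 < 4, A is not diagonalizable.

algebraic multiplicity 4, geometric multiplicity 2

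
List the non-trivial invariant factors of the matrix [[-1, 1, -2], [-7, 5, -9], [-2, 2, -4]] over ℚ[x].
The Jordan structure of A has elementary divisors x^3. Arranging the block sizes at each eigenvalue in decreasing order and taking row products gives the invariant factors.

Invariant factors (smallest first, each dividing the next): x^3.

Check: the last factor x^3 is the minimal polynomial, and the product x^3 is the characteristic polynomial.

x^3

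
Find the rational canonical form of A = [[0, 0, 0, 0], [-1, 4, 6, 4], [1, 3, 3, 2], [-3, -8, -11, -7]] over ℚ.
R = [[0, 0, 0, 0], [1, 0, 0, -2], [0, 1, 0, 1], [0, 0, 1, 0]]

The invariant factors of A (the non-unit diagonal entries of the Smith normal form of xI - A over ℚ[x]) are x(x^3 - x + 2), each dividing the next. The characteristic polynomial is their product, x(x^3 - x + 2).

The rational canonical form is the block-diagonal matrix of companion matrices C(f_i):
R = [[0, 0, 0, 0], [1, 0, 0, -2], [0, 1, 0, 1], [0, 0, 1, 0]].

Note the characteristic polynomial does not split into linear factors over ℚ, so A has no Jordan form over ℚ; the rational canonical form exists over any field.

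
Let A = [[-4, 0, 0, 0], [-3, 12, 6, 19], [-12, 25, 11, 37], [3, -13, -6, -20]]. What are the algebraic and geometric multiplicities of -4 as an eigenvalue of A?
algebraic multiplicity 1, geometric multiplicity 1

The characteristic polynomial is (x - 5)(x + 1)^2(x + 4), so the factor x + 4 appears with exponent 1: the algebraic multiplicity is 1.

rank(A + 4I) = 3, so the eigenspace has dimension 4 - 3 = 1: the geometric multiplicity is 1.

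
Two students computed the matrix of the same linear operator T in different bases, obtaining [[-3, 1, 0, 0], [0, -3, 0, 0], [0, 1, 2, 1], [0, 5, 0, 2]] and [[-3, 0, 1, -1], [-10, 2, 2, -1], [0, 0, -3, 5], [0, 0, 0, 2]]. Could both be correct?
Yes.

Two matrices over a field are similar if and only if they have the same invariant factors.

Both A and B have characteristic polynomial (x - 2)^2(x + 3)^2 and minimal polynomial (x - 2)^2(x + 3)^2. Computing further, both have invariant factors (x - 2)^2(x + 3)^2. Hence A and B are similar.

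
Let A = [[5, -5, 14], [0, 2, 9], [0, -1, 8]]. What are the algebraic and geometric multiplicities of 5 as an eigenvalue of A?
The characteristic polynomial is (x - 5)^3, so the factor x - 5 appears with exponent 3: the algebraic multiplicity is 3.

rank(A - 5I) = 2, so the eigenspace has dimension 3 - 2 = 1: the geometric multiplicity is 1.

Since 1 < 3, A is not diagonalizable.

algebraic multiplicity 3, geometric multiplicity 1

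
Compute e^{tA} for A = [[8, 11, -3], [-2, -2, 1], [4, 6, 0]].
A has Jordan form J = [[2, 1, 0], [0, 2, 1], [0, 0, 2]] with A = PJP^{-1}, so e^{tA} = P e^{tJ} P^{-1}.

For a Jordan block J_k(λ), e^{tJ_k(λ)} = e^{λt} · (I + tN + t^2 N^2/2! + ... + t^{k-1} N^{k-1}/(k-1)!) where N is the nilpotent superdiagonal part.

Assembling the blocks and conjugating back gives the entries of e^{tA} as shown above.

e^{tA} = [[(t^2 + 6*t + 1)*e^{2*t}, t*(2*t + 11)*e^{2*t}, t*(-t - 6)*e^{2*t}/2], [-2*t*e^{2*t}, (1 - 4*t)*e^{2*t}, t*e^{2*t}], [2*t*(t + 2)*e^{2*t}, 2*t*(2*t + 3)*e^{2*t}, (-t^2 - 2*t + 1)*e^{2*t}]]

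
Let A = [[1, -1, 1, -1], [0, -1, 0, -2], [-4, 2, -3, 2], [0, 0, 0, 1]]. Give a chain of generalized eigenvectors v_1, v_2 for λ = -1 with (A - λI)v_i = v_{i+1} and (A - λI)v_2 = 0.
v_1 = [[0, 0, 1, 0]]^T, v_2 = [[1, 0, -2, 0]]^T

We seek v_1 ∈ ker((A + I)^2) \ ker(A + I), then set v_{i+1} = (A + I) v_i.

One such chain is v_1 = [[0, 0, 1, 0]]^T, v_2 = [[1, 0, -2, 0]]^T. Check: (A + I) v_2 = [[0, 0, 0, 0]]^T = 0.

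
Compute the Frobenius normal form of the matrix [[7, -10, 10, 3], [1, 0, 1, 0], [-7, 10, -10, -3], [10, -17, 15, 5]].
R = [[0, 0, 0, 0], [1, 0, 0, 0], [0, 1, 0, 0], [0, 0, 1, 2]]

The invariant factors of A (the non-unit diagonal entries of the Smith normal form of xI - A over ℚ[x]) are x^3(x - 2), each dividing the next. The characteristic polynomial is their product, x^3(x - 2).

The rational canonical form is the block-diagonal matrix of companion matrices C(f_i):
R = [[0, 0, 0, 0], [1, 0, 0, 0], [0, 1, 0, 0], [0, 0, 1, 2]].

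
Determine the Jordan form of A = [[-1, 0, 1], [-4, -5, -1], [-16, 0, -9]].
J = [[-5, 1, 0], [0, -5, 0], [0, 0, -5]]

The characteristic polynomial is det(xI - A) = (x + 5)^3, so the eigenvalues are -5 (algebraic multiplicity 3).

For λ = -5: rank(A + 5I) = 1, rank((A + 5I)^2) = 0. The eigenspace has dimension 3 - 1 = 2, so there are 2 Jordan blocks; the rank sequence gives block sizes [2, 1].

Assembling the blocks gives the Jordan form J above.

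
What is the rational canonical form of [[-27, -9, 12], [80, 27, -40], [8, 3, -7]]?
The invariant factors of A (the non-unit diagonal entries of the Smith normal form of xI - A over ℚ[x]) are x + 3, (x + 1)(x + 3), each dividing the next. The characteristic polynomial is their product, (x + 1)(x + 3)^2.

The rational canonical form is the block-diagonal matrix of companion matrices C(f_i):
R = [[-3, 0, 0], [0, 0, -3], [0, 1, -4]].

R = [[-3, 0, 0], [0, 0, -3], [0, 1, -4]]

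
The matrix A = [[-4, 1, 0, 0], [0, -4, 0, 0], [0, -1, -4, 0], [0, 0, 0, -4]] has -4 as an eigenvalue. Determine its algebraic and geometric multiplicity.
The characteristic polynomial is (x + 4)^4, so the factor x + 4 appears with exponent 4: the algebraic multiplicity is 4.

rank(A + 4I) = 1, so the eigenspace has dimension 4 - 1 = 3: the geometric multiplicity is 3.

Since 3 < 4, A is not diagonalizable.

algebraic multiplicity 4, geometric multiplicity 3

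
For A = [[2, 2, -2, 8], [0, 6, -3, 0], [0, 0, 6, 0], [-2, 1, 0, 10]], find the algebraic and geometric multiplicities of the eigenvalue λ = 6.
The characteristic polynomial is (x - 6)^4, so the factor x - 6 appears with exponent 4: the algebraic multiplicity is 4.

rank(A - 6I) = 2, so the eigenspace has dimension 4 - 2 = 2: the geometric multiplicity is 2.

Since 2 < 4, A is not diagonalizable.

algebraic multiplicity 4, geometric multiplicity 2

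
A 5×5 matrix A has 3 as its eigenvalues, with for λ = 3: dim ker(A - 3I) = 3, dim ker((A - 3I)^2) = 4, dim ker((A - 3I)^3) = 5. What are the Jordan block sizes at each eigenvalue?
Jordan blocks: (3, 3), (3, 1), (3, 1)

λ = 3: successive nullity increments [3, 1, 1] count blocks of size ≥ k; block sizes are [3, 1, 1].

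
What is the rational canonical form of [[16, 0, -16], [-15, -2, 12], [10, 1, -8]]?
The invariant factors of A (the non-unit diagonal entries of the Smith normal form of xI - A over ℚ[x]) are (x - 4)(x^2 - 2x - 4), each dividing the next. The characteristic polynomial is their product, (x - 4)(x^2 - 2x - 4).

The rational canonical form is the block-diagonal matrix of companion matrices C(f_i):
R = [[0, 0, -16], [1, 0, -4], [0, 1, 6]].

Note the characteristic polynomial does not split into linear factors over ℚ, so A has no Jordan form over ℚ; the rational canonical form exists over any field.

R = [[0, 0, -16], [1, 0, -4], [0, 1, 6]]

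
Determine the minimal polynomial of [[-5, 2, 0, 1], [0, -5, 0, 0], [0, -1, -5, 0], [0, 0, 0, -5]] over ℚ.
m_A(x) = (x + 5)^2

The characteristic polynomial factors as (x + 5)^4. The minimal polynomial is ∏(x - λ)^{k_λ} where k_λ is the size of the largest Jordan block at λ.

For λ = -5: rank(A + 5I) = 2, and the largest Jordan block has size 2 (the smallest k with rank((A + 5I)^k) = rank((A + 5I)^(k+1))).

So m_A(x) = (x + 5)^2.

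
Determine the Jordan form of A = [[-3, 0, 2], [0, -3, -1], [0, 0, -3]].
The characteristic polynomial is det(xI - A) = (x + 3)^3, so the eigenvalues are -3 (algebraic multiplicity 3).

For λ = -3: rank(A + 3I) = 1, rank((A + 3I)^2) = 0. The eigenspace has dimension 3 - 1 = 2, so there are 2 Jordan blocks; the rank sequence gives block sizes [2, 1].

Assembling the blocks gives the Jordan form J above.

J = [[-3, 1, 0], [0, -3, 0], [0, 0, -3]]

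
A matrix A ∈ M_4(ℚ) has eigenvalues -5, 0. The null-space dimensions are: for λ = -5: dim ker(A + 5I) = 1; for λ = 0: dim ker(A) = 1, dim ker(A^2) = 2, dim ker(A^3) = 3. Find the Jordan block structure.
λ = -5: successive nullity increments [1] count blocks of size ≥ k; block sizes are [1].
λ = 0: successive nullity increments [1, 1, 1] count blocks of size ≥ k; block sizes are [3].

Jordan blocks: (-5, 1), (0, 3)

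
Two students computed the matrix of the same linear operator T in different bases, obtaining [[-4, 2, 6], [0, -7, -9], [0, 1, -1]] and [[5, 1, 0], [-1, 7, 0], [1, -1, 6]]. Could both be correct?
trace(A) = -12 but trace(B) = 18. The trace is a similarity invariant, so A and B are not similar.

No.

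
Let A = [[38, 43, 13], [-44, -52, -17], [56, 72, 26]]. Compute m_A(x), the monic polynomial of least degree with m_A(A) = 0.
The characteristic polynomial factors as (x - 4)^3. The minimal polynomial is ∏(x - λ)^{k_λ} where k_λ is the size of the largest Jordan block at λ.

For λ = 4: rank(A - 4I) = 2, and the largest Jordan block has size 3 (the smallest k with rank((A - 4I)^k) = rank((A - 4I)^(k+1))).

So m_A(x) = (x - 4)^3.

m_A(x) = (x - 4)^3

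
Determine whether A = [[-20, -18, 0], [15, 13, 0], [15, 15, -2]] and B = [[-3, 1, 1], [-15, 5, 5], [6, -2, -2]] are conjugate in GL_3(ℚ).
No.

trace(A) = -9 but trace(B) = 0. The trace is a similarity invariant, so A and B are not similar.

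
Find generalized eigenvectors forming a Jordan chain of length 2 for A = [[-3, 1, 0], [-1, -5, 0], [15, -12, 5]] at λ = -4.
We seek v_1 ∈ ker((A + 4I)^2) \ ker(A + 4I), then set v_{i+1} = (A + 4I) v_i.

One such chain is v_1 = [[0, 1, 1]]^T, v_2 = [[1, -1, -3]]^T. Check: (A + 4I) v_2 = [[0, 0, 0]]^T = 0.

v_1 = [[0, 1, 1]]^T, v_2 = [[1, -1, -3]]^T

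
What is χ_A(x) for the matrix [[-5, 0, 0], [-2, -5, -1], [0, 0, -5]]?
xI - A = [[x + 5, 0, 0], [2, x + 5, 1], [0, 0, x + 5]].

Expanding det(xI - A) along the first row:
det(xI - A) = + (x + 5)·det([[x + 5, 1], [0, x + 5]]) - (0)·det([[2, 1], [0, x + 5]]) + (0)·det([[2, x + 5], [0, 0]]).

Evaluating gives χ_A(x) = x^3 + 15x^2 + 75x + 125 = (x + 5)^3.

χ_A(x) = (x + 5)^3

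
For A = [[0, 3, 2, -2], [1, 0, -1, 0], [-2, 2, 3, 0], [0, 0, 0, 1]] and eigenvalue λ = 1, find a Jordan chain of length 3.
v_1 = [[1, 0, 1, 0]]^T, v_2 = [[1, 0, 0, 0]]^T, v_3 = [[-1, 1, -2, 0]]^T

We seek v_1 ∈ ker((A - I)^3) \ ker((A - I)^2), then set v_{i+1} = (A - I) v_i.

One such chain is v_1 = [[1, 0, 1, 0]]^T, v_2 = [[1, 0, 0, 0]]^T, v_3 = [[-1, 1, -2, 0]]^T. Check: (A - I) v_3 = [[0, 0, 0, 0]]^T = 0.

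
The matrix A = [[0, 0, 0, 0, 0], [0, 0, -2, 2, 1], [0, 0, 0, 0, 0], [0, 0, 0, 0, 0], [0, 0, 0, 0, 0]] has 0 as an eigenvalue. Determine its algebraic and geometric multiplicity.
The characteristic polynomial is x^5, so the factor x appears with exponent 5: the algebraic multiplicity is 5.

rank(A) = 1, so the eigenspace has dimension 5 - 1 = 4: the geometric multiplicity is 4.

Since 4 < 5, A is not diagonalizable.

algebraic multiplicity 5, geometric multiplicity 4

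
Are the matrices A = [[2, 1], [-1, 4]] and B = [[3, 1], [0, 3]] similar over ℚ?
Two matrices over a field are similar if and only if they have the same invariant factors.

Both A and B have characteristic polynomial (x - 3)^2 and minimal polynomial (x - 3)^2. Computing further, both have invariant factors (x - 3)^2. Hence A and B are similar.

Yes.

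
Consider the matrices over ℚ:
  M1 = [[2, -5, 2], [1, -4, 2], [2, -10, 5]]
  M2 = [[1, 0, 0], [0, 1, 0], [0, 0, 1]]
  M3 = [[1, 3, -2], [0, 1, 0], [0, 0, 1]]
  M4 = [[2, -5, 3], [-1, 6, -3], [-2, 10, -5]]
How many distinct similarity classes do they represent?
Characteristic polynomials: χ_{M1} = (x - 1)^3, χ_{M2} = (x - 1)^3, χ_{M3} = (x - 1)^3, χ_{M4} = (x - 1)^3.

{M1, M3, M4}: invariant factors x - 1, (x - 1)^2.

{M2}: invariant factors x - 1, x - 1, x - 1.

Matrices are similar if and only if their invariant-factor lists agree; the partition into similarity classes is {M1, M3, M4}, {M2}.

2 classes: {M1, M3, M4}, {M2}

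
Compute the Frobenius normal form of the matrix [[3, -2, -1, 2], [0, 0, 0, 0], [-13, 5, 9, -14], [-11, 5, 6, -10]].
The invariant factors of A (the non-unit diagonal entries of the Smith normal form of xI - A over ℚ[x]) are x^3(x - 2), each dividing the next. The characteristic polynomial is their product, x^3(x - 2).

The rational canonical form is the block-diagonal matrix of companion matrices C(f_i):
R = [[0, 0, 0, 0], [1, 0, 0, 0], [0, 1, 0, 0], [0, 0, 1, 2]].

R = [[0, 0, 0, 0], [1, 0, 0, 0], [0, 1, 0, 0], [0, 0, 1, 2]]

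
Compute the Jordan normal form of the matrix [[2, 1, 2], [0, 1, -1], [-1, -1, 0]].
J = [[1, 1, 0], [0, 1, 1], [0, 0, 1]]

The characteristic polynomial is det(xI - A) = (x - 1)^3, so the eigenvalues are 1 (algebraic multiplicity 3).

For λ = 1: rank(A - I) = 2, rank((A - I)^2) = 1, rank((A - I)^3) = 0. The eigenspace has dimension 3 - 2 = 1, so there is 1 Jordan block; the rank sequence gives block sizes [3].

Assembling the blocks gives the Jordan form J above.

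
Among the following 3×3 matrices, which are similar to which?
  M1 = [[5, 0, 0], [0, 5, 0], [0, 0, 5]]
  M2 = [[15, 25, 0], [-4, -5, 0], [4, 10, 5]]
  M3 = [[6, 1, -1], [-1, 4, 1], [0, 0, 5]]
2 classes: {M1}, {M2, M3}

Characteristic polynomials: χ_{M1} = (x - 5)^3, χ_{M2} = (x - 5)^3, χ_{M3} = (x - 5)^3.

{M1}: invariant factors x - 5, x - 5, x - 5.

{M2, M3}: invariant factors x - 5, (x - 5)^2.

Matrices are similar if and only if their invariant-factor lists agree; the partition into similarity classes is {M1}, {M2, M3}.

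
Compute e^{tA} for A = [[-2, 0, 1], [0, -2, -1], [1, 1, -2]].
A has Jordan form J = [[-2, 1, 0], [0, -2, 1], [0, 0, -2]] with A = PJP^{-1}, so e^{tA} = P e^{tJ} P^{-1}.

For a Jordan block J_k(λ), e^{tJ_k(λ)} = e^{λt} · (I + tN + t^2 N^2/2! + ... + t^{k-1} N^{k-1}/(k-1)!) where N is the nilpotent superdiagonal part.

Assembling the blocks and conjugating back gives the entries of e^{tA} as shown above.

e^{tA} = [[(t^2 + 2)*e^{-2*t}/2, t^2*e^{-2*t}/2, t*e^{-2*t}], [-t^2*e^{-2*t}/2, (2 - t^2)*e^{-2*t}/2, -t*e^{-2*t}], [t*e^{-2*t}, t*e^{-2*t}, e^{-2*t}]]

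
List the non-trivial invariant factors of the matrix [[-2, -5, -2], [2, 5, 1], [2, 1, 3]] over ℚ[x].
The Jordan structure of A has elementary divisors (x - 2)^3. Arranging the block sizes at each eigenvalue in decreasing order and taking row products gives the invariant factors.

Invariant factors (smallest first, each dividing the next): (x - 2)^3.

Check: the last factor (x - 2)^3 is the minimal polynomial, and the product (x - 2)^3 is the characteristic polynomial.

(x - 2)^3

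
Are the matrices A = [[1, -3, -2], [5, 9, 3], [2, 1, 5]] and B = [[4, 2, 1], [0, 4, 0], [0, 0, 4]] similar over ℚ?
No.

trace(A) = 15 but trace(B) = 12. The trace is a similarity invariant, so A and B are not similar.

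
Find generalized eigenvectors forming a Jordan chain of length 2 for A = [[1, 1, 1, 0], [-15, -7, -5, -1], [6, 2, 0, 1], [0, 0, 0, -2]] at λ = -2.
We seek v_1 ∈ ker((A + 2I)^2) \ ker(A + 2I), then set v_{i+1} = (A + 2I) v_i.

One such chain is v_1 = [[0, 1, 0, 0]]^T, v_2 = [[1, -5, 2, 0]]^T. Check: (A + 2I) v_2 = [[0, 0, 0, 0]]^T = 0.

v_1 = [[0, 1, 0, 0]]^T, v_2 = [[1, -5, 2, 0]]^T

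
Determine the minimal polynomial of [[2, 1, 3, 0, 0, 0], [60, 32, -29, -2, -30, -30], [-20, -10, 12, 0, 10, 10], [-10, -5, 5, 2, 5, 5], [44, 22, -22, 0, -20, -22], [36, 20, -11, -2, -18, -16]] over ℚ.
m_A(x) = (x - 2)^3

The characteristic polynomial factors as (x - 2)^6. The minimal polynomial is ∏(x - λ)^{k_λ} where k_λ is the size of the largest Jordan block at λ.

For λ = 2: rank(A - 2I) = 3, and the largest Jordan block has size 3 (the smallest k with rank((A - 2I)^k) = rank((A - 2I)^(k+1))).

So m_A(x) = (x - 2)^3.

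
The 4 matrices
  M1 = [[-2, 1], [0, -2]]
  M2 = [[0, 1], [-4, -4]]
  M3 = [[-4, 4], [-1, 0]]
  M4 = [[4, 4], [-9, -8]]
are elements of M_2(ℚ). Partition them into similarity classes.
Characteristic polynomials: χ_{M1} = (x + 2)^2, χ_{M2} = (x + 2)^2, χ_{M3} = (x + 2)^2, χ_{M4} = (x + 2)^2.

{M1, M2, M3, M4}: invariant factors (x + 2)^2.

Matrices are similar if and only if their invariant-factor lists agree; the partition into similarity classes is {M1, M2, M3, M4}.

1 class: {M1, M2, M3, M4}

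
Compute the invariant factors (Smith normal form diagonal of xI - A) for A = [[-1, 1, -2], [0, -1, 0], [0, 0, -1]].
The Jordan structure of A has elementary divisors (x + 1)^2, (x + 1). Arranging the block sizes at each eigenvalue in decreasing order and taking row products gives the invariant factors.

Invariant factors (smallest first, each dividing the next): x + 1, (x + 1)^2.

Check: the last factor (x + 1)^2 is the minimal polynomial, and the product (x + 1)^3 is the characteristic polynomial.

x + 1, (x + 1)^2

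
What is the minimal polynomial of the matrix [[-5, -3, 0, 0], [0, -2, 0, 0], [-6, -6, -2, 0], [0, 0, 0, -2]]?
m_A(x) = (x + 2)(x + 5)

The characteristic polynomial factors as (x + 2)^3(x + 5). The minimal polynomial is ∏(x - λ)^{k_λ} where k_λ is the size of the largest Jordan block at λ.

For λ = -5: rank(A + 5I) = 3, and the largest Jordan block has size 1 (the smallest k with rank((A + 5I)^k) = rank((A + 5I)^(k+1))).
For λ = -2: rank(A + 2I) = 1, and the largest Jordan block has size 1 (the smallest k with rank((A + 2I)^k) = rank((A + 2I)^(k+1))).

So m_A(x) = (x + 2)(x + 5).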